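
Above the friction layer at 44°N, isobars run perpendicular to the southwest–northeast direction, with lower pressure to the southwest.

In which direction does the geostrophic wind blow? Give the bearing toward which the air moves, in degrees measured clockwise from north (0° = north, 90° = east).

315°

The pressure-gradient force points toward the southwest (bearing 225°).
Geostrophic balance: in the Northern Hemisphere the Coriolis force deflects motion to the right, so the geostrophic wind blows 90° to the right of the pressure-gradient force (low pressure on the left).
Rotating 225° by 90° clockwise gives 315° — the wind blows toward the northwest.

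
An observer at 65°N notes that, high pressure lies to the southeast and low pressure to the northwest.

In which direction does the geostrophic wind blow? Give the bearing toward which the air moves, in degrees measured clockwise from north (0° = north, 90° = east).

The pressure-gradient force points toward the northwest (bearing 315°).
Geostrophic balance: in the Northern Hemisphere the Coriolis force deflects motion to the right, so the geostrophic wind blows 90° to the right of the pressure-gradient force (low pressure on the left).
Rotating 315° by 90° clockwise gives 045° — the wind blows toward the northeast.

045°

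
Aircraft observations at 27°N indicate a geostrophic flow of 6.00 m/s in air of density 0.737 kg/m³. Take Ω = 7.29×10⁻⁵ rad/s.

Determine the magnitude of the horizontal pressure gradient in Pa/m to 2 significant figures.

2.9×10⁻⁴ Pa/m

Coriolis parameter at 27°N:
f = 2Ω sin φ = 2 × 7.29×10⁻⁵ × sin 27° = 6.62×10⁻⁵ s⁻¹
Geostrophic balance rearranged: |∂P/∂n| = f ρ V_g
|∂P/∂n| = 6.62×10⁻⁵ × 0.737 × 6.00 = 2.93×10⁻⁴ Pa/m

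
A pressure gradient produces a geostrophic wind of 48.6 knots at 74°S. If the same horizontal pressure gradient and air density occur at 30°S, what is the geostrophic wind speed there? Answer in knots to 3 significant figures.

93.4 knots

With the same pressure gradient and density, V_g ∝ 1/f ∝ 1/sin φ.
V₂ = V₁ · sin φ₁ / sin φ₂ = 48.6 × sin 74° / sin 30°
V₂ = 48.6 × 0.9613/0.5000 = 93.4 knots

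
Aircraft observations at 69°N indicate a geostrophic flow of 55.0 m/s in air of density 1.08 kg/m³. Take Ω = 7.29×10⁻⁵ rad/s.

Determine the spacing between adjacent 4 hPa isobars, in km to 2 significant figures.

49 km

Coriolis parameter at 69°N:
f = 2Ω sin φ = 2 × 7.29×10⁻⁵ × sin 69° = 1.36×10⁻⁴ s⁻¹
Geostrophic balance rearranged: |∂P/∂n| = f ρ V_g
|∂P/∂n| = 1.36×10⁻⁴ × 1.08 × 55.0 = 8.09×10⁻³ Pa/m
Isobar spacing: Δn = ΔP/|∂P/∂n| = 400 Pa / 8.09×10⁻³ Pa/m = 49473 m ≈ 49 km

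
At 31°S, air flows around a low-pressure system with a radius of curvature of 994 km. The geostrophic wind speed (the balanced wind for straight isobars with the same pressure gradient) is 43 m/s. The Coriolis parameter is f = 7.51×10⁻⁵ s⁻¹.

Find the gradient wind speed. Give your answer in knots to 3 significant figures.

Around a low, centrifugal force acts outward with Coriolis, so pressure-gradient force balances both:
(1/ρ)|∂P/∂n| = fV + V²/R  →  V² + fR·V − fR·V_g = 0
With fR = 7.51×10⁻⁵ × 994×10³ m = 74.6 m/s:
V = [−fR + √((fR)² + 4 fR V_g)]/2 = [−74.6 + √(74.6² + 4×74.6×43)]/2 = 30.5 m/s
Subgeostrophic (V < V_g = 43 m/s), as expected around a low.
Converting: 30.5 m/s × 1.944 = 59.3 knots

59.3 knots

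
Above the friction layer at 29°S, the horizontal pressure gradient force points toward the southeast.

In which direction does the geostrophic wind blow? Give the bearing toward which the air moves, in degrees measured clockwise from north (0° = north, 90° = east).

045°

The pressure-gradient force points toward the southeast (bearing 135°).
Geostrophic balance: in the Southern Hemisphere the Coriolis force deflects motion to the left, so the geostrophic wind blows 90° to the left of the pressure-gradient force (low pressure on the right).
Rotating 135° by 90° counterclockwise gives 045° — the wind blows toward the northeast.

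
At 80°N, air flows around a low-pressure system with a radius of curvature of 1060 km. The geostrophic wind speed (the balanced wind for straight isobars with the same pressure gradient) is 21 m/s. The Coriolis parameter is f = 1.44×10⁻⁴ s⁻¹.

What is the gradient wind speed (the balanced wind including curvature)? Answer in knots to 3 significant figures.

Around a low, centrifugal force acts outward with Coriolis, so pressure-gradient force balances both:
(1/ρ)|∂P/∂n| = fV + V²/R  →  V² + fR·V − fR·V_g = 0
With fR = 1.44×10⁻⁴ × 1060×10³ m = 153 m/s:
V = [−fR + √((fR)² + 4 fR V_g)]/2 = [−153 + √(153² + 4×153×21)]/2 = 18.7 m/s
Subgeostrophic (V < V_g = 21 m/s), as expected around a low.
Converting: 18.7 m/s × 1.944 = 36.4 knots

36.4 knots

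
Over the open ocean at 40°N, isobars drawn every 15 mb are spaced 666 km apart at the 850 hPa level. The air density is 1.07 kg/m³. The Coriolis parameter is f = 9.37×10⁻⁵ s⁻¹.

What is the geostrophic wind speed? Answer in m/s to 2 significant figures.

22 m/s

Pressure gradient: |∂P/∂n| = 1500 Pa / 666000 m = 2.25×10⁻³ Pa/m
Geostrophic balance (pressure-gradient force = Coriolis force):
V_g = (1/(fρ)) |∂P/∂n| = 2.25×10⁻³ / (9.37×10⁻⁵ × 1.07) = 22.5 m/s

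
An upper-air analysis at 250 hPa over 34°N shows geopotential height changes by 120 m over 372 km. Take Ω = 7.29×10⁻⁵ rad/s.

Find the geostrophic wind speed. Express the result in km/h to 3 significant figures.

Coriolis parameter at 34°N:
f = 2Ω sin φ = 2 × 7.29×10⁻⁵ × sin 34° = 8.15×10⁻⁵ s⁻¹
Height gradient: |∂Z/∂n| = 120 m / 372000 m = 3.23×10⁻⁴
On a pressure surface, geostrophic balance gives V_g = (g/f)|∂Z/∂n|:
V_g = 9.81 × 3.23×10⁻⁴ / 8.15×10⁻⁵ = 38.8 m/s
Converting: 38.8 m/s × 3.6 = 140 km/h

140 km/h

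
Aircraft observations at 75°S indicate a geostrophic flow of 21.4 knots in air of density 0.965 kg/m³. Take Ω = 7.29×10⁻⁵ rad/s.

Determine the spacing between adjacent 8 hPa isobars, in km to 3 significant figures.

Coriolis parameter at 75°S:
f = 2Ω sin φ = 2 × 7.29×10⁻⁵ × sin 75° = 1.41×10⁻⁴ s⁻¹
Wind speed in SI: 21.4 knots = 11.0 m/s
Geostrophic balance rearranged: |∂P/∂n| = f ρ V_g
|∂P/∂n| = 1.41×10⁻⁴ × 0.965 × 11.0 = 1.50×10⁻³ Pa/m
Isobar spacing: Δn = ΔP/|∂P/∂n| = 800 Pa / 1.50×10⁻³ Pa/m = 534699 m ≈ 535 km

535 km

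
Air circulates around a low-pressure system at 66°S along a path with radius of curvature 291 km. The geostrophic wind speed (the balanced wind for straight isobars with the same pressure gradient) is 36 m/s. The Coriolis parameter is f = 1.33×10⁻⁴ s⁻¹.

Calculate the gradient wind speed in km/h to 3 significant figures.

Around a low, centrifugal force acts outward with Coriolis, so pressure-gradient force balances both:
(1/ρ)|∂P/∂n| = fV + V²/R  →  V² + fR·V − fR·V_g = 0
With fR = 1.33×10⁻⁴ × 291×10³ m = 38.7 m/s:
V = [−fR + √((fR)² + 4 fR V_g)]/2 = [−38.7 + √(38.7² + 4×38.7×36)]/2 = 22.7 m/s
Subgeostrophic (V < V_g = 36 m/s), as expected around a low.
Converting: 22.7 m/s × 3.6 = 81.7 km/h

81.7 km/h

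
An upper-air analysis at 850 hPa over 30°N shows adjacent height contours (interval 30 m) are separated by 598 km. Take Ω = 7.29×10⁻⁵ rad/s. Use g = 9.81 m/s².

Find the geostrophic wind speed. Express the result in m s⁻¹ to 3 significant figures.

Coriolis parameter at 30°N:
f = 2Ω sin φ = 2 × 7.29×10⁻⁵ × sin 30° = 7.29×10⁻⁵ s⁻¹
Height gradient: |∂Z/∂n| = 30 m / 598000 m = 5.02×10⁻⁵
On a pressure surface, geostrophic balance gives V_g = (g/f)|∂Z/∂n|:
V_g = 9.81 × 5.02×10⁻⁵ / 7.29×10⁻⁵ = 6.75 m/s

6.75 m s⁻¹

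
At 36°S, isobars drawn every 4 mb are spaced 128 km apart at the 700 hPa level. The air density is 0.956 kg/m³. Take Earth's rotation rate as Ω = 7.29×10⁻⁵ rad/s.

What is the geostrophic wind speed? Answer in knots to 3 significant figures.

Coriolis parameter at 36°S:
f = 2Ω sin φ = 2 × 7.29×10⁻⁵ × sin 36° = 8.57×10⁻⁵ s⁻¹
Pressure gradient: |∂P/∂n| = 400 Pa / 128000 m = 3.12×10⁻³ Pa/m
Geostrophic balance (pressure-gradient force = Coriolis force):
V_g = (1/(fρ)) |∂P/∂n| = 3.12×10⁻³ / (8.57×10⁻⁵ × 0.956) = 38.1 m/s
Converting: 38.1 m/s × 1.944 = 74.1 knots

74.1 knots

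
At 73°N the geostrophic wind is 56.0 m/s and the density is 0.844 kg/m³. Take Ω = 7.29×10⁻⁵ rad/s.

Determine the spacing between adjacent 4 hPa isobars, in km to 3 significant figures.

Coriolis parameter at 73°N:
f = 2Ω sin φ = 2 × 7.29×10⁻⁵ × sin 73° = 1.39×10⁻⁴ s⁻¹
Geostrophic balance rearranged: |∂P/∂n| = f ρ V_g
|∂P/∂n| = 1.39×10⁻⁴ × 0.844 × 56.0 = 6.59×10⁻³ Pa/m
Isobar spacing: Δn = ΔP/|∂P/∂n| = 400 Pa / 6.59×10⁻³ Pa/m = 60698 m ≈ 60.7 km

60.7 km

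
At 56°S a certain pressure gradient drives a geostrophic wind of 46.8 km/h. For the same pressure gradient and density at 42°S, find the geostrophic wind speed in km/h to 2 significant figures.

58 km/h

With the same pressure gradient and density, V_g ∝ 1/f ∝ 1/sin φ.
V₂ = V₁ · sin φ₁ / sin φ₂ = 46.8 × sin 56° / sin 42°
V₂ = 46.8 × 0.8290/0.6691 = 58 km/h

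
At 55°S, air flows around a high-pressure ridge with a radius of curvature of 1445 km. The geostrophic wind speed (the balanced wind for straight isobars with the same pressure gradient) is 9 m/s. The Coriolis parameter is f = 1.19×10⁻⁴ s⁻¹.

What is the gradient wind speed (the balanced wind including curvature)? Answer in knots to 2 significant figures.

19 knots

Around a high, pressure-gradient force acts outward with centrifugal, so Coriolis balances both:
fV = (1/ρ)|∂P/∂n| + V²/R  →  V² − fR·V + fR·V_g = 0
With fR = 1.19×10⁻⁴ × 1445×10³ m = 172 m/s:
V = [fR − √((fR)² − 4 fR V_g)]/2 = [172 − √(172² − 4×172×9)]/2 = 9.53 m/s
Supergeostrophic (V > V_g = 9 m/s), as expected around a high.
Converting: 9.53 m/s × 1.944 = 19 knots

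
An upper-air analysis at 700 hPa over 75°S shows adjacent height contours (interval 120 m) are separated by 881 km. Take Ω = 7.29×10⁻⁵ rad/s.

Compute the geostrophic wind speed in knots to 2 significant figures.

18 knots

Coriolis parameter at 75°S:
f = 2Ω sin φ = 2 × 7.29×10⁻⁵ × sin 75° = 1.41×10⁻⁴ s⁻¹
Height gradient: |∂Z/∂n| = 120 m / 881000 m = 1.36×10⁻⁴
On a pressure surface, geostrophic balance gives V_g = (g/f)|∂Z/∂n|:
V_g = 9.81 × 1.36×10⁻⁴ / 1.41×10⁻⁴ = 9.49 m/s
Converting: 9.49 m/s × 1.944 = 18 knots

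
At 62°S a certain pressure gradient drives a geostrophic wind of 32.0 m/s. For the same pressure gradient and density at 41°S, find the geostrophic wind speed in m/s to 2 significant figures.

43 m/s

With the same pressure gradient and density, V_g ∝ 1/f ∝ 1/sin φ.
V₂ = V₁ · sin φ₁ / sin φ₂ = 32.0 × sin 62° / sin 41°
V₂ = 32.0 × 0.8829/0.6561 = 43 m/s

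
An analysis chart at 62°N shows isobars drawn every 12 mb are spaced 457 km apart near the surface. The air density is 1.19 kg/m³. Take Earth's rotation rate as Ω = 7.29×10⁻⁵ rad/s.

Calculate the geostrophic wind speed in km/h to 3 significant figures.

Coriolis parameter at 62°N:
f = 2Ω sin φ = 2 × 7.29×10⁻⁵ × sin 62° = 1.29×10⁻⁴ s⁻¹
Pressure gradient: |∂P/∂n| = 1200 Pa / 457000 m = 2.63×10⁻³ Pa/m
Geostrophic balance (pressure-gradient force = Coriolis force):
V_g = (1/(fρ)) |∂P/∂n| = 2.63×10⁻³ / (1.29×10⁻⁴ × 1.19) = 17.1 m/s
Converting: 17.1 m/s × 3.6 = 61.7 km/h

61.7 km/h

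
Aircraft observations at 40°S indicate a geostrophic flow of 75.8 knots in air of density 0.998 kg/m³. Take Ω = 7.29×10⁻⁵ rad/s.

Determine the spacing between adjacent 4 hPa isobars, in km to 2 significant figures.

Coriolis parameter at 40°S:
f = 2Ω sin φ = 2 × 7.29×10⁻⁵ × sin 40° = 9.37×10⁻⁵ s⁻¹
Wind speed in SI: 75.8 knots = 39.0 m/s
Geostrophic balance rearranged: |∂P/∂n| = f ρ V_g
|∂P/∂n| = 9.37×10⁻⁵ × 0.998 × 39.0 = 3.65×10⁻³ Pa/m
Isobar spacing: Δn = ΔP/|∂P/∂n| = 400 Pa / 3.65×10⁻³ Pa/m = 109672 m ≈ 110 km

110 km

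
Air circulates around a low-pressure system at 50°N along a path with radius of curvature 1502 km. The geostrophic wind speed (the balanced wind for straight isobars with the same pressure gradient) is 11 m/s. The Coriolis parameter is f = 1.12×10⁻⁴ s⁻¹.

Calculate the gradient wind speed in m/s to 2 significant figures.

Around a low, centrifugal force acts outward with Coriolis, so pressure-gradient force balances both:
(1/ρ)|∂P/∂n| = fV + V²/R  →  V² + fR·V − fR·V_g = 0
With fR = 1.12×10⁻⁴ × 1502×10³ m = 168 m/s:
V = [−fR + √((fR)² + 4 fR V_g)]/2 = [−168 + √(168² + 4×168×11)]/2 = 10.4 m/s
Subgeostrophic (V < V_g = 11 m/s), as expected around a low.

10 m/s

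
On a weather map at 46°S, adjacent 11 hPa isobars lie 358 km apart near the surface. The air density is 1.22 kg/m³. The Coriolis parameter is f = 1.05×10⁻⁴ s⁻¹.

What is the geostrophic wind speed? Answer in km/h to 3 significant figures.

86.4 km/h

Pressure gradient: |∂P/∂n| = 1100 Pa / 358000 m = 3.07×10⁻³ Pa/m
Geostrophic balance (pressure-gradient force = Coriolis force):
V_g = (1/(fρ)) |∂P/∂n| = 3.07×10⁻³ / (1.05×10⁻⁴ × 1.22) = 24.0 m/s
Converting: 24.0 m/s × 3.6 = 86.4 km/h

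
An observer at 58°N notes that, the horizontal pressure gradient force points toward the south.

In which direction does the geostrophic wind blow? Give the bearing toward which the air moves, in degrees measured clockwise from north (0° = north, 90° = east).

270°

The pressure-gradient force points toward the south (bearing 180°).
Geostrophic balance: in the Northern Hemisphere the Coriolis force deflects motion to the right, so the geostrophic wind blows 90° to the right of the pressure-gradient force (low pressure on the left).
Rotating 180° by 90° clockwise gives 270° — the wind blows toward the west.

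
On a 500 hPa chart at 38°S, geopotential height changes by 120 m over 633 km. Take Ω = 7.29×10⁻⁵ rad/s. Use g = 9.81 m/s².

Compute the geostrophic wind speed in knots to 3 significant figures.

40.3 knots

Coriolis parameter at 38°S:
f = 2Ω sin φ = 2 × 7.29×10⁻⁵ × sin 38° = 8.98×10⁻⁵ s⁻¹
Height gradient: |∂Z/∂n| = 120 m / 633000 m = 1.90×10⁻⁴
On a pressure surface, geostrophic balance gives V_g = (g/f)|∂Z/∂n|:
V_g = 9.81 × 1.90×10⁻⁴ / 8.98×10⁻⁵ = 20.7 m/s
Converting: 20.7 m/s × 1.944 = 40.3 knots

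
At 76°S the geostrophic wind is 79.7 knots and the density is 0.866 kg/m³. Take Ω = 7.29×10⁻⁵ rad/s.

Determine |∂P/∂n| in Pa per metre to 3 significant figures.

Coriolis parameter at 76°S:
f = 2Ω sin φ = 2 × 7.29×10⁻⁵ × sin 76° = 1.41×10⁻⁴ s⁻¹
Wind speed in SI: 79.7 knots = 41.0 m/s
Geostrophic balance rearranged: |∂P/∂n| = f ρ V_g
|∂P/∂n| = 1.41×10⁻⁴ × 0.866 × 41.0 = 5.02×10⁻³ Pa/m

5.02×10⁻³ Pa/m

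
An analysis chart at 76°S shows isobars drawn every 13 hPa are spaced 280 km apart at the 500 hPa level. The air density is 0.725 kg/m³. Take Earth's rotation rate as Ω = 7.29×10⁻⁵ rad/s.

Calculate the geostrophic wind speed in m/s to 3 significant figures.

Coriolis parameter at 76°S:
f = 2Ω sin φ = 2 × 7.29×10⁻⁵ × sin 76° = 1.41×10⁻⁴ s⁻¹
Pressure gradient: |∂P/∂n| = 1300 Pa / 280000 m = 4.64×10⁻³ Pa/m
Geostrophic balance (pressure-gradient force = Coriolis force):
V_g = (1/(fρ)) |∂P/∂n| = 4.64×10⁻³ / (1.41×10⁻⁴ × 0.725) = 45.3 m/s

45.3 m/s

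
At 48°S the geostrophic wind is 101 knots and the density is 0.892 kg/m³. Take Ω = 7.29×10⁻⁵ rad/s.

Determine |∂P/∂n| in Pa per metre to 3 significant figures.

5.02×10⁻³ Pa/m

Coriolis parameter at 48°S:
f = 2Ω sin φ = 2 × 7.29×10⁻⁵ × sin 48° = 1.08×10⁻⁴ s⁻¹
Wind speed in SI: 101 knots = 52.0 m/s
Geostrophic balance rearranged: |∂P/∂n| = f ρ V_g
|∂P/∂n| = 1.08×10⁻⁴ × 0.892 × 52.0 = 5.02×10⁻³ Pa/m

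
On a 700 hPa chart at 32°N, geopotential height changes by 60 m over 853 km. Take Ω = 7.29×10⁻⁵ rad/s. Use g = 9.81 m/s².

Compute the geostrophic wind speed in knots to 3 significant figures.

17.4 knots

Coriolis parameter at 32°N:
f = 2Ω sin φ = 2 × 7.29×10⁻⁵ × sin 32° = 7.73×10⁻⁵ s⁻¹
Height gradient: |∂Z/∂n| = 60 m / 853000 m = 7.03×10⁻⁵
On a pressure surface, geostrophic balance gives V_g = (g/f)|∂Z/∂n|:
V_g = 9.81 × 7.03×10⁻⁵ / 7.73×10⁻⁵ = 8.93 m/s
Converting: 8.93 m/s × 1.944 = 17.4 knots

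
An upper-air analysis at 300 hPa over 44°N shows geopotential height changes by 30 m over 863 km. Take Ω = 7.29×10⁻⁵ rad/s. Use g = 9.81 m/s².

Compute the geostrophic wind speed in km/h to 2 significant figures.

12 km/h

Coriolis parameter at 44°N:
f = 2Ω sin φ = 2 × 7.29×10⁻⁵ × sin 44° = 1.01×10⁻⁴ s⁻¹
Height gradient: |∂Z/∂n| = 30 m / 863000 m = 3.48×10⁻⁵
On a pressure surface, geostrophic balance gives V_g = (g/f)|∂Z/∂n|:
V_g = 9.81 × 3.48×10⁻⁵ / 1.01×10⁻⁴ = 3.37 m/s
Converting: 3.37 m/s × 3.6 = 12 km/h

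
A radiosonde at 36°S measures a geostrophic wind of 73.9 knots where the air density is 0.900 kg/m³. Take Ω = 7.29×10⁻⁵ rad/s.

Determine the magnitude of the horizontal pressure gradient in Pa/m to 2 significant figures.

2.9×10⁻³ Pa/m

Coriolis parameter at 36°S:
f = 2Ω sin φ = 2 × 7.29×10⁻⁵ × sin 36° = 8.57×10⁻⁵ s⁻¹
Wind speed in SI: 73.9 knots = 38.0 m/s
Geostrophic balance rearranged: |∂P/∂n| = f ρ V_g
|∂P/∂n| = 8.57×10⁻⁵ × 0.900 × 38.0 = 2.93×10⁻³ Pa/m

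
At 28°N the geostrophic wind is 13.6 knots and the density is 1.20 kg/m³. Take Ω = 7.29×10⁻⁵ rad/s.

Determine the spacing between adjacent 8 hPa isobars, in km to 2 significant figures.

Coriolis parameter at 28°N:
f = 2Ω sin φ = 2 × 7.29×10⁻⁵ × sin 28° = 6.84×10⁻⁵ s⁻¹
Wind speed in SI: 13.6 knots = 7.00 m/s
Geostrophic balance rearranged: |∂P/∂n| = f ρ V_g
|∂P/∂n| = 6.84×10⁻⁵ × 1.20 × 7.00 = 5.75×10⁻⁴ Pa/m
Isobar spacing: Δn = ΔP/|∂P/∂n| = 800 Pa / 5.75×10⁻⁴ Pa/m = 1392082 m ≈ 1400 km

1400 km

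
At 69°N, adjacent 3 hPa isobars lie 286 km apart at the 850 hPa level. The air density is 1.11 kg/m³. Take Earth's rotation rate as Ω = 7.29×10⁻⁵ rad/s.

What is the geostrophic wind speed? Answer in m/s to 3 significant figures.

Coriolis parameter at 69°N:
f = 2Ω sin φ = 2 × 7.29×10⁻⁵ × sin 69° = 1.36×10⁻⁴ s⁻¹
Pressure gradient: |∂P/∂n| = 300 Pa / 286000 m = 1.05×10⁻³ Pa/m
Geostrophic balance (pressure-gradient force = Coriolis force):
V_g = (1/(fρ)) |∂P/∂n| = 1.05×10⁻³ / (1.36×10⁻⁴ × 1.11) = 6.94 m/s

6.94 m/s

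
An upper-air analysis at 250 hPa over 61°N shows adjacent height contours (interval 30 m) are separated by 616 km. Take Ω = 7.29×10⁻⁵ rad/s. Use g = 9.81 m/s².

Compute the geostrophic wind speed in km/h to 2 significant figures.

Coriolis parameter at 61°N:
f = 2Ω sin φ = 2 × 7.29×10⁻⁵ × sin 61° = 1.28×10⁻⁴ s⁻¹
Height gradient: |∂Z/∂n| = 30 m / 616000 m = 4.87×10⁻⁵
On a pressure surface, geostrophic balance gives V_g = (g/f)|∂Z/∂n|:
V_g = 9.81 × 4.87×10⁻⁵ / 1.28×10⁻⁴ = 3.75 m/s
Converting: 3.75 m/s × 3.6 = 13 km/h

13 km/h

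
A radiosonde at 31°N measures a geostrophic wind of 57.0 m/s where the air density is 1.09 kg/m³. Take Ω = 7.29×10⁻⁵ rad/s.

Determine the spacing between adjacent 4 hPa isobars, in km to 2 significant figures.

Coriolis parameter at 31°N:
f = 2Ω sin φ = 2 × 7.29×10⁻⁵ × sin 31° = 7.51×10⁻⁵ s⁻¹
Geostrophic balance rearranged: |∂P/∂n| = f ρ V_g
|∂P/∂n| = 7.51×10⁻⁵ × 1.09 × 57.0 = 4.67×10⁻³ Pa/m
Isobar spacing: Δn = ΔP/|∂P/∂n| = 400 Pa / 4.67×10⁻³ Pa/m = 85736 m ≈ 86 km

86 km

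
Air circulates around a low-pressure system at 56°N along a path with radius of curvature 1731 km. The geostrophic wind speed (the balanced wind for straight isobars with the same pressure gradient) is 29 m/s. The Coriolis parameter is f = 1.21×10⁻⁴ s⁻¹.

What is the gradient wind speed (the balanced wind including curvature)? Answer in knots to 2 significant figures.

Around a low, centrifugal force acts outward with Coriolis, so pressure-gradient force balances both:
(1/ρ)|∂P/∂n| = fV + V²/R  →  V² + fR·V − fR·V_g = 0
With fR = 1.21×10⁻⁴ × 1731×10³ m = 209 m/s:
V = [−fR + √((fR)² + 4 fR V_g)]/2 = [−209 + √(209² + 4×209×29)]/2 = 25.8 m/s
Subgeostrophic (V < V_g = 29 m/s), as expected around a low.
Converting: 25.8 m/s × 1.944 = 50 knots

50 knots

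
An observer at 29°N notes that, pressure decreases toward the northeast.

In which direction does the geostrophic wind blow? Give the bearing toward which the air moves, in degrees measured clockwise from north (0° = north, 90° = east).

135°

The pressure-gradient force points toward the northeast (bearing 045°).
Geostrophic balance: in the Northern Hemisphere the Coriolis force deflects motion to the right, so the geostrophic wind blows 90° to the right of the pressure-gradient force (low pressure on the left).
Rotating 045° by 90° clockwise gives 135° — the wind blows toward the southeast.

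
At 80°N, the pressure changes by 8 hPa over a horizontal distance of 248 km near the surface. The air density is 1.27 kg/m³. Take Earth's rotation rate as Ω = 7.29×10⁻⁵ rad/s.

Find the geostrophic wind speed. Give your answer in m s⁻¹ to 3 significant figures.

17.7 m s⁻¹

Coriolis parameter at 80°N:
f = 2Ω sin φ = 2 × 7.29×10⁻⁵ × sin 80° = 1.44×10⁻⁴ s⁻¹
Pressure gradient: |∂P/∂n| = 800 Pa / 248000 m = 3.23×10⁻³ Pa/m
Geostrophic balance (pressure-gradient force = Coriolis force):
V_g = (1/(fρ)) |∂P/∂n| = 3.23×10⁻³ / (1.44×10⁻⁴ × 1.27) = 17.7 m/s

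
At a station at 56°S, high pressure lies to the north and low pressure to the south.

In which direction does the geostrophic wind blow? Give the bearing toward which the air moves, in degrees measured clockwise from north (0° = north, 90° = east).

The pressure-gradient force points toward the south (bearing 180°).
Geostrophic balance: in the Southern Hemisphere the Coriolis force deflects motion to the left, so the geostrophic wind blows 90° to the left of the pressure-gradient force (low pressure on the right).
Rotating 180° by 90° counterclockwise gives 090° — the wind blows toward the east.

090°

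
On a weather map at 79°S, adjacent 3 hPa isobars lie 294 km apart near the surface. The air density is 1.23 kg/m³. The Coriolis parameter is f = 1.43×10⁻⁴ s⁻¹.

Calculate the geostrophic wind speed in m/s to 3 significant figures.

Pressure gradient: |∂P/∂n| = 300 Pa / 294000 m = 1.02×10⁻³ Pa/m
Geostrophic balance (pressure-gradient force = Coriolis force):
V_g = (1/(fρ)) |∂P/∂n| = 1.02×10⁻³ / (1.43×10⁻⁴ × 1.23) = 5.80 m/s

5.80 m/s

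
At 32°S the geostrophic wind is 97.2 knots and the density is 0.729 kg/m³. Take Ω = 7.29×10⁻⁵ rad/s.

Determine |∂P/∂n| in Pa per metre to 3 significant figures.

Coriolis parameter at 32°S:
f = 2Ω sin φ = 2 × 7.29×10⁻⁵ × sin 32° = 7.73×10⁻⁵ s⁻¹
Wind speed in SI: 97.2 knots = 50.0 m/s
Geostrophic balance rearranged: |∂P/∂n| = f ρ V_g
|∂P/∂n| = 7.73×10⁻⁵ × 0.729 × 50.0 = 2.82×10⁻³ Pa/m

2.82×10⁻³ Pa/m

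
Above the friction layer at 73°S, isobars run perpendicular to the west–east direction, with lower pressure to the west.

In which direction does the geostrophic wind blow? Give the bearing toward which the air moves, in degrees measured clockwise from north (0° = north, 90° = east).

180°

The pressure-gradient force points toward the west (bearing 270°).
Geostrophic balance: in the Southern Hemisphere the Coriolis force deflects motion to the left, so the geostrophic wind blows 90° to the left of the pressure-gradient force (low pressure on the right).
Rotating 270° by 90° counterclockwise gives 180° — the wind blows toward the south.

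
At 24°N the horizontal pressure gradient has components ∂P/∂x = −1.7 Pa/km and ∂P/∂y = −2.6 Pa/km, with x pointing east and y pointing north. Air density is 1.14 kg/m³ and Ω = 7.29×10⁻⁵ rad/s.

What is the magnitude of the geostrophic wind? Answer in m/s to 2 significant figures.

Coriolis parameter at 24°N:
f = 2Ω sin φ = 2 × 7.29×10⁻⁵ × sin 24° = 5.93×10⁻⁵ s⁻¹
Component geostrophic relations (x east, y north):
u_g = −(1/(fρ)) ∂P/∂y,  v_g = (1/(fρ)) ∂P/∂x
u_g = −(−2.6×10⁻³)/(5.93×10⁻⁵ × 1.14) = 38.5 m/s;  v_g = (−1.7×10⁻³)/(5.93×10⁻⁵ × 1.14) = −25.1 m/s
|V_g| = √(u_g² + v_g²) = 46.0 m/s

46 m/s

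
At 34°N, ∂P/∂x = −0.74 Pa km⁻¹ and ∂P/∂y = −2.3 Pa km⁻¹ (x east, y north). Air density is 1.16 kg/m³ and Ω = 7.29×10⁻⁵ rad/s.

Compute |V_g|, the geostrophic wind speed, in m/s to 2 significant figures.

26 m/s

Coriolis parameter at 34°N:
f = 2Ω sin φ = 2 × 7.29×10⁻⁵ × sin 34° = 8.15×10⁻⁵ s⁻¹
Component geostrophic relations (x east, y north):
u_g = −(1/(fρ)) ∂P/∂y,  v_g = (1/(fρ)) ∂P/∂x
u_g = −(−2.3×10⁻³)/(8.15×10⁻⁵ × 1.16) = 24.3 m/s;  v_g = (−0.74×10⁻³)/(8.15×10⁻⁵ × 1.16) = −7.82 m/s
|V_g| = √(u_g² + v_g²) = 25.5 m/s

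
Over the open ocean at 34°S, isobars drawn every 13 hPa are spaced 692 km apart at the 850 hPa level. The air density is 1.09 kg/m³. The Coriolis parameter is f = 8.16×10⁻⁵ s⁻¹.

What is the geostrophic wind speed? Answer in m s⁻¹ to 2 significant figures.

21 m s⁻¹

Pressure gradient: |∂P/∂n| = 1300 Pa / 692000 m = 1.88×10⁻³ Pa/m
Geostrophic balance (pressure-gradient force = Coriolis force):
V_g = (1/(fρ)) |∂P/∂n| = 1.88×10⁻³ / (8.16×10⁻⁵ × 1.09) = 21.1 m/s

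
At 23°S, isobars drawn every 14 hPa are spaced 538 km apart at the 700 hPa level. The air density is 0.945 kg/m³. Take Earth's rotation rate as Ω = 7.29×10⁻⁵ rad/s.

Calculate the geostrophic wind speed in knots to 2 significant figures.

94 knots

Coriolis parameter at 23°S:
f = 2Ω sin φ = 2 × 7.29×10⁻⁵ × sin 23° = 5.70×10⁻⁵ s⁻¹
Pressure gradient: |∂P/∂n| = 1400 Pa / 538000 m = 2.60×10⁻³ Pa/m
Geostrophic balance (pressure-gradient force = Coriolis force):
V_g = (1/(fρ)) |∂P/∂n| = 2.60×10⁻³ / (5.70×10⁻⁵ × 0.945) = 48.3 m/s
Converting: 48.3 m/s × 1.944 = 94 knots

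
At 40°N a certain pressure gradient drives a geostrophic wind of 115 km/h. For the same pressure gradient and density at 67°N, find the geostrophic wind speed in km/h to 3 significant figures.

With the same pressure gradient and density, V_g ∝ 1/f ∝ 1/sin φ.
V₂ = V₁ · sin φ₁ / sin φ₂ = 115 × sin 40° / sin 67°
V₂ = 115 × 0.6428/0.9205 = 80.3 km/h

80.3 km/h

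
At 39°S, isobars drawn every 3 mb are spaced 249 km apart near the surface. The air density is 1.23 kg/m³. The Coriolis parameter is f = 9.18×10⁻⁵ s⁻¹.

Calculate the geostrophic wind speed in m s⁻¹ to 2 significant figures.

Pressure gradient: |∂P/∂n| = 300 Pa / 249000 m = 1.20×10⁻³ Pa/m
Geostrophic balance (pressure-gradient force = Coriolis force):
V_g = (1/(fρ)) |∂P/∂n| = 1.20×10⁻³ / (9.18×10⁻⁵ × 1.23) = 10.7 m/s

11 m s⁻¹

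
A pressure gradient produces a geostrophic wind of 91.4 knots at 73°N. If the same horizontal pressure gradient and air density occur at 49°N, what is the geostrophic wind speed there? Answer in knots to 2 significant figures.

With the same pressure gradient and density, V_g ∝ 1/f ∝ 1/sin φ.
V₂ = V₁ · sin φ₁ / sin φ₂ = 91.4 × sin 73° / sin 49°
V₂ = 91.4 × 0.9563/0.7547 = 120 knots

120 knots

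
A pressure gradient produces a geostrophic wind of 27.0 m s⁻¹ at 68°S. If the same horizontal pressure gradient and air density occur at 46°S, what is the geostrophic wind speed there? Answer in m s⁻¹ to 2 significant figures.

35 m s⁻¹

With the same pressure gradient and density, V_g ∝ 1/f ∝ 1/sin φ.
V₂ = V₁ · sin φ₁ / sin φ₂ = 27.0 × sin 68° / sin 46°
V₂ = 27.0 × 0.9272/0.7193 = 35 m s⁻¹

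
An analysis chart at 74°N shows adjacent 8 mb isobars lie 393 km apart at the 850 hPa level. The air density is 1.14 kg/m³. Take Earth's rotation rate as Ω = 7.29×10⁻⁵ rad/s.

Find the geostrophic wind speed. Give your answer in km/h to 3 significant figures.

45.9 km/h

Coriolis parameter at 74°N:
f = 2Ω sin φ = 2 × 7.29×10⁻⁵ × sin 74° = 1.40×10⁻⁴ s⁻¹
Pressure gradient: |∂P/∂n| = 800 Pa / 393000 m = 2.04×10⁻³ Pa/m
Geostrophic balance (pressure-gradient force = Coriolis force):
V_g = (1/(fρ)) |∂P/∂n| = 2.04×10⁻³ / (1.40×10⁻⁴ × 1.14) = 12.7 m/s
Converting: 12.7 m/s × 3.6 = 45.9 km/h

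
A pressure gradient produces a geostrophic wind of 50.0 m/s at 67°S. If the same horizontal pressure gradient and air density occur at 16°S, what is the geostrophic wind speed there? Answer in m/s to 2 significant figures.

With the same pressure gradient and density, V_g ∝ 1/f ∝ 1/sin φ.
V₂ = V₁ · sin φ₁ / sin φ₂ = 50.0 × sin 67° / sin 16°
V₂ = 50.0 × 0.9205/0.2756 = 170 m/s

170 m/s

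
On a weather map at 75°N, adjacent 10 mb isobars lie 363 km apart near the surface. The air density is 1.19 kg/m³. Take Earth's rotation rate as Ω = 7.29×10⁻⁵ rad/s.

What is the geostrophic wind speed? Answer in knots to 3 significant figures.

Coriolis parameter at 75°N:
f = 2Ω sin φ = 2 × 7.29×10⁻⁵ × sin 75° = 1.41×10⁻⁴ s⁻¹
Pressure gradient: |∂P/∂n| = 1000 Pa / 363000 m = 2.75×10⁻³ Pa/m
Geostrophic balance (pressure-gradient force = Coriolis force):
V_g = (1/(fρ)) |∂P/∂n| = 2.75×10⁻³ / (1.41×10⁻⁴ × 1.19) = 16.4 m/s
Converting: 16.4 m/s × 1.944 = 32.0 knots

32.0 knots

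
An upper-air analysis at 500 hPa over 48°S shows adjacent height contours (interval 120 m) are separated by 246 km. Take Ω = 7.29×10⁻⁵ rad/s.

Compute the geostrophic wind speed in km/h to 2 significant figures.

160 km/h

Coriolis parameter at 48°S:
f = 2Ω sin φ = 2 × 7.29×10⁻⁵ × sin 48° = 1.08×10⁻⁴ s⁻¹
Height gradient: |∂Z/∂n| = 120 m / 246000 m = 4.88×10⁻⁴
On a pressure surface, geostrophic balance gives V_g = (g/f)|∂Z/∂n|:
V_g = 9.81 × 4.88×10⁻⁴ / 1.08×10⁻⁴ = 44.2 m/s
Converting: 44.2 m/s × 3.6 = 160 km/h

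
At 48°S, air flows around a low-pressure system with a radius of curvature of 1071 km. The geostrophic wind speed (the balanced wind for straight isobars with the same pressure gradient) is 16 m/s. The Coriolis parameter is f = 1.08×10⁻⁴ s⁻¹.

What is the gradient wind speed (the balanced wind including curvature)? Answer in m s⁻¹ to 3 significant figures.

Around a low, centrifugal force acts outward with Coriolis, so pressure-gradient force balances both:
(1/ρ)|∂P/∂n| = fV + V²/R  →  V² + fR·V − fR·V_g = 0
With fR = 1.08×10⁻⁴ × 1071×10³ m = 116 m/s:
V = [−fR + √((fR)² + 4 fR V_g)]/2 = [−116 + √(116² + 4×116×16)]/2 = 14.2 m/s
Subgeostrophic (V < V_g = 16 m/s), as expected around a low.

14.2 m s⁻¹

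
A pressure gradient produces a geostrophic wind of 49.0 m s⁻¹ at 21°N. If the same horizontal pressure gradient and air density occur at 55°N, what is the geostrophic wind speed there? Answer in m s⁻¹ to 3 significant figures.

With the same pressure gradient and density, V_g ∝ 1/f ∝ 1/sin φ.
V₂ = V₁ · sin φ₁ / sin φ₂ = 49.0 × sin 21° / sin 55°
V₂ = 49.0 × 0.3584/0.8192 = 21.4 m s⁻¹

21.4 m s⁻¹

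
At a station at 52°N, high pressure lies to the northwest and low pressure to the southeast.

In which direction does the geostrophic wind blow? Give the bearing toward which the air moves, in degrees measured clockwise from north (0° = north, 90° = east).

225°

The pressure-gradient force points toward the southeast (bearing 135°).
Geostrophic balance: in the Northern Hemisphere the Coriolis force deflects motion to the right, so the geostrophic wind blows 90° to the right of the pressure-gradient force (low pressure on the left).
Rotating 135° by 90° clockwise gives 225° — the wind blows toward the southwest.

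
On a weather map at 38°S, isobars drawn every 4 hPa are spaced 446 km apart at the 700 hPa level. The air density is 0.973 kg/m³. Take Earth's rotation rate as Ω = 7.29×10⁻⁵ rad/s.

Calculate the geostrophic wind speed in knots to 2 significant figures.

20 knots

Coriolis parameter at 38°S:
f = 2Ω sin φ = 2 × 7.29×10⁻⁵ × sin 38° = 8.98×10⁻⁵ s⁻¹
Pressure gradient: |∂P/∂n| = 400 Pa / 446000 m = 8.97×10⁻⁴ Pa/m
Geostrophic balance (pressure-gradient force = Coriolis force):
V_g = (1/(fρ)) |∂P/∂n| = 8.97×10⁻⁴ / (8.98×10⁻⁵ × 0.973) = 10.3 m/s
Converting: 10.3 m/s × 1.944 = 20 knots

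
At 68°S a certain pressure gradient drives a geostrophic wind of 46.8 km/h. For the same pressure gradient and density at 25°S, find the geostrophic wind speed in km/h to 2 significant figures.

100 km/h

With the same pressure gradient and density, V_g ∝ 1/f ∝ 1/sin φ.
V₂ = V₁ · sin φ₁ / sin φ₂ = 46.8 × sin 68° / sin 25°
V₂ = 46.8 × 0.9272/0.4226 = 100 km/h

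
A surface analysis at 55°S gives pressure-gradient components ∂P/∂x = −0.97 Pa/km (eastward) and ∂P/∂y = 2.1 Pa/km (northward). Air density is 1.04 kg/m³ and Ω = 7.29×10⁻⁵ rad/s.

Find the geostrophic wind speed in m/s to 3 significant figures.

18.6 m/s

Coriolis parameter at 55°S:
f = 2Ω sin φ = 2 × 7.29×10⁻⁵ × sin 55° = 1.19×10⁻⁴ s⁻¹
In the Southern Hemisphere f is negative: f = −1.19×10⁻⁴ s⁻¹.
Component geostrophic relations (x east, y north):
u_g = −(1/(fρ)) ∂P/∂y,  v_g = (1/(fρ)) ∂P/∂x
u_g = −(2.1×10⁻³)/(−1.19×10⁻⁴ × 1.04) = 16.9 m/s;  v_g = (−0.97×10⁻³)/(−1.19×10⁻⁴ × 1.04) = 7.81 m/s
|V_g| = √(u_g² + v_g²) = 18.6 m/s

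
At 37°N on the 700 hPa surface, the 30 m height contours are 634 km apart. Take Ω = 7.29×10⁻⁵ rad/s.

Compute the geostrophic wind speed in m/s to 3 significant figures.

Coriolis parameter at 37°N:
f = 2Ω sin φ = 2 × 7.29×10⁻⁵ × sin 37° = 8.77×10⁻⁵ s⁻¹
Height gradient: |∂Z/∂n| = 30 m / 634000 m = 4.73×10⁻⁵
On a pressure surface, geostrophic balance gives V_g = (g/f)|∂Z/∂n|:
V_g = 9.81 × 4.73×10⁻⁵ / 8.77×10⁻⁵ = 5.29 m/s

5.29 m/s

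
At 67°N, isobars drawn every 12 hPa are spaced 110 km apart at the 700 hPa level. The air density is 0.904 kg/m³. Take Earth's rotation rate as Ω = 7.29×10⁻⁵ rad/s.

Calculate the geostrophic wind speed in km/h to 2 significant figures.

Coriolis parameter at 67°N:
f = 2Ω sin φ = 2 × 7.29×10⁻⁵ × sin 67° = 1.34×10⁻⁴ s⁻¹
Pressure gradient: |∂P/∂n| = 1200 Pa / 110000 m = 1.09×10⁻² Pa/m
Geostrophic balance (pressure-gradient force = Coriolis force):
V_g = (1/(fρ)) |∂P/∂n| = 1.09×10⁻² / (1.34×10⁻⁴ × 0.904) = 89.9 m/s
Converting: 89.9 m/s × 3.6 = 320 km/h

320 km/h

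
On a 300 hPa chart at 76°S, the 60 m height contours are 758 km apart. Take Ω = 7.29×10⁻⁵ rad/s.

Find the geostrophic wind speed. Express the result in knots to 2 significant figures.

Coriolis parameter at 76°S:
f = 2Ω sin φ = 2 × 7.29×10⁻⁵ × sin 76° = 1.41×10⁻⁴ s⁻¹
Height gradient: |∂Z/∂n| = 60 m / 758000 m = 7.92×10⁻⁵
On a pressure surface, geostrophic balance gives V_g = (g/f)|∂Z/∂n|:
V_g = 9.81 × 7.92×10⁻⁵ / 1.41×10⁻⁴ = 5.49 m/s
Converting: 5.49 m/s × 1.944 = 11 knots

11 knots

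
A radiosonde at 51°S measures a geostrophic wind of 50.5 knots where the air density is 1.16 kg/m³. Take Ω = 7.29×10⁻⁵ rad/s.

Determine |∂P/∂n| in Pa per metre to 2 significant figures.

Coriolis parameter at 51°S:
f = 2Ω sin φ = 2 × 7.29×10⁻⁵ × sin 51° = 1.13×10⁻⁴ s⁻¹
Wind speed in SI: 50.5 knots = 26.0 m/s
Geostrophic balance rearranged: |∂P/∂n| = f ρ V_g
|∂P/∂n| = 1.13×10⁻⁴ × 1.16 × 26.0 = 3.41×10⁻³ Pa/m

3.4×10⁻³ Pa/m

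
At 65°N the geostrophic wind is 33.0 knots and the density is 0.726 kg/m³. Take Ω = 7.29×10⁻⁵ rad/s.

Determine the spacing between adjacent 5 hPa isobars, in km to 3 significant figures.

307 km

Coriolis parameter at 65°N:
f = 2Ω sin φ = 2 × 7.29×10⁻⁵ × sin 65° = 1.32×10⁻⁴ s⁻¹
Wind speed in SI: 33.0 knots = 17.0 m/s
Geostrophic balance rearranged: |∂P/∂n| = f ρ V_g
|∂P/∂n| = 1.32×10⁻⁴ × 0.726 × 17.0 = 1.63×10⁻³ Pa/m
Isobar spacing: Δn = ΔP/|∂P/∂n| = 500 Pa / 1.63×10⁻³ Pa/m = 307007 m ≈ 307 km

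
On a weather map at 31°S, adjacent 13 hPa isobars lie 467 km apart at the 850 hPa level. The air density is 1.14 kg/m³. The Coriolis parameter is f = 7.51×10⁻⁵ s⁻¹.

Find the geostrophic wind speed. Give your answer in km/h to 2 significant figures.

120 km/h

Pressure gradient: |∂P/∂n| = 1300 Pa / 467000 m = 2.78×10⁻³ Pa/m
Geostrophic balance (pressure-gradient force = Coriolis force):
V_g = (1/(fρ)) |∂P/∂n| = 2.78×10⁻³ / (7.51×10⁻⁵ × 1.14) = 32.5 m/s
Converting: 32.5 m/s × 3.6 = 120 km/h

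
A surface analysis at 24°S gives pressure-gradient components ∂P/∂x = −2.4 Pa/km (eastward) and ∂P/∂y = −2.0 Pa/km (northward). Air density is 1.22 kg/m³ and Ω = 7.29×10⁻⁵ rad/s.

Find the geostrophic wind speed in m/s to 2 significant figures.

43 m/s

Coriolis parameter at 24°S:
f = 2Ω sin φ = 2 × 7.29×10⁻⁵ × sin 24° = 5.93×10⁻⁵ s⁻¹
In the Southern Hemisphere f is negative: f = −5.93×10⁻⁵ s⁻¹.
Component geostrophic relations (x east, y north):
u_g = −(1/(fρ)) ∂P/∂y,  v_g = (1/(fρ)) ∂P/∂x
u_g = −(−2.0×10⁻³)/(−5.93×10⁻⁵ × 1.22) = −27.6 m/s;  v_g = (−2.4×10⁻³)/(−5.93×10⁻⁵ × 1.22) = 33.2 m/s
|V_g| = √(u_g² + v_g²) = 43.2 m/s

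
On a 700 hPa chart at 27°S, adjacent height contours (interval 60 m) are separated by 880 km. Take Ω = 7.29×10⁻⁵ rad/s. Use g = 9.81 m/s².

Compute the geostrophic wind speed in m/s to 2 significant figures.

Coriolis parameter at 27°S:
f = 2Ω sin φ = 2 × 7.29×10⁻⁵ × sin 27° = 6.62×10⁻⁵ s⁻¹
Height gradient: |∂Z/∂n| = 60 m / 880000 m = 6.82×10⁻⁵
On a pressure surface, geostrophic balance gives V_g = (g/f)|∂Z/∂n|:
V_g = 9.81 × 6.82×10⁻⁵ / 6.62×10⁻⁵ = 10.1 m/s

10 m/s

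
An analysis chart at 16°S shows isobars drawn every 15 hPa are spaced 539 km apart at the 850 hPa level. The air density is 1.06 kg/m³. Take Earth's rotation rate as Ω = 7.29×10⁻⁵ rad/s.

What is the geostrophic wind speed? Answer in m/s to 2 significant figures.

Coriolis parameter at 16°S:
f = 2Ω sin φ = 2 × 7.29×10⁻⁵ × sin 16° = 4.02×10⁻⁵ s⁻¹
Pressure gradient: |∂P/∂n| = 1500 Pa / 539000 m = 2.78×10⁻³ Pa/m
Geostrophic balance (pressure-gradient force = Coriolis force):
V_g = (1/(fρ)) |∂P/∂n| = 2.78×10⁻³ / (4.02×10⁻⁵ × 1.06) = 65.3 m/s

65 m/s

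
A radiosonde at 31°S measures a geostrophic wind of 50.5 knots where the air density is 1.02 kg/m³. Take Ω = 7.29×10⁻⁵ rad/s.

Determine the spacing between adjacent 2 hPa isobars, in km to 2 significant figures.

100 km

Coriolis parameter at 31°S:
f = 2Ω sin φ = 2 × 7.29×10⁻⁵ × sin 31° = 7.51×10⁻⁵ s⁻¹
Wind speed in SI: 50.5 knots = 26.0 m/s
Geostrophic balance rearranged: |∂P/∂n| = f ρ V_g
|∂P/∂n| = 7.51×10⁻⁵ × 1.02 × 26.0 = 1.99×10⁻³ Pa/m
Isobar spacing: Δn = ΔP/|∂P/∂n| = 200 Pa / 1.99×10⁻³ Pa/m = 100509 m ≈ 100 km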